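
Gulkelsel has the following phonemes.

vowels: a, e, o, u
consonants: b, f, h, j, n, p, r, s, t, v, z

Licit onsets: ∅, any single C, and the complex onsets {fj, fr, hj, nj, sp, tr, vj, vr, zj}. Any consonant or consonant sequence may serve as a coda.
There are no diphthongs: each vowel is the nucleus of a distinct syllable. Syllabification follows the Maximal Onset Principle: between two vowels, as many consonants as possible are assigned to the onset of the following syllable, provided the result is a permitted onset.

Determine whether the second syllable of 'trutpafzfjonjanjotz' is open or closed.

closed

Vowels present: u, a, o, a, o; each is a nucleus, giving 5 syllables.
σ1/σ2 boundary: /tp/ splits as /t/ + /p/ (/p/ is the longest suffix that is a licit onset).
σ2/σ3 boundary: cluster /fzfj/ — the longest permitted-onset suffix is /fj/; onset = /fj/, preceding coda = /fz/.
σ3/σ4 boundary: /nj/ — entire cluster is a permitted onset → onset /nj/, coda ∅.
σ4/σ5 boundary: cluster /nj/ — /nj/ is itself a permitted onset, so the whole cluster goes right; preceding coda = ∅.
Syllabification: trut.pafz.fjo.nja.njotz.
Syllable 2 is /pafz/ with coda /fz/, so it is closed.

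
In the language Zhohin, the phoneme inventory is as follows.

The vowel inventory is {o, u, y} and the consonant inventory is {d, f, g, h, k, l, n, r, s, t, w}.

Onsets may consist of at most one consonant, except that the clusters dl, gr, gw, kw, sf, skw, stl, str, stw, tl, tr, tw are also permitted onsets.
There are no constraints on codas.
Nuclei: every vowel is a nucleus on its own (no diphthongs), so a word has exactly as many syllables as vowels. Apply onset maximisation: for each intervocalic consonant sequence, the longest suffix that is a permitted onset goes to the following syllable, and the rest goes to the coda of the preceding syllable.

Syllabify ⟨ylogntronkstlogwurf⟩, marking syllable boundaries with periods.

y.logn.tronk.stlo.gwurf

The vowels are y, o, o, o, u — 5 nuclei, so 5 syllables.
/y…o/ gap (V1→V2): just /l/ — single C goes to the following onset.
/o…o/ gap (V2→V3): /gntr/ — longest licit onset from the right is /tr/, leaving /gn/ as coda.
/o…o/ gap (V3→V4): cluster /nkstl/ — the longest permitted-onset suffix is /stl/; onset = /stl/, preceding coda = /nk/.
/o…u/ gap (V4→V5): /gw/ — entire cluster is a permitted onset → onset /gw/, coda ∅.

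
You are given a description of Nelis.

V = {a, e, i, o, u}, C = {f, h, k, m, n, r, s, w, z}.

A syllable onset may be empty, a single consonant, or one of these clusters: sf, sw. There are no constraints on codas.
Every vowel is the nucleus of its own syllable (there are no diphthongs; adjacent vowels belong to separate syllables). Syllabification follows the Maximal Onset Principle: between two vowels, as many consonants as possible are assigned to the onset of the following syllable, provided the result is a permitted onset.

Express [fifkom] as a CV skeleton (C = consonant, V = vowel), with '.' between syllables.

CVC.CVC

Nuclei (vowels): i, o → 2 syllables.
V1 /i/ – V2 /o/: /fk/ — longest licit onset from the right is /k/, leaving /f/ as coda.
Putting it together: fif.kom.
Mapping each syllable to C/V: /fif/ → CVC, /kom/ → CVC.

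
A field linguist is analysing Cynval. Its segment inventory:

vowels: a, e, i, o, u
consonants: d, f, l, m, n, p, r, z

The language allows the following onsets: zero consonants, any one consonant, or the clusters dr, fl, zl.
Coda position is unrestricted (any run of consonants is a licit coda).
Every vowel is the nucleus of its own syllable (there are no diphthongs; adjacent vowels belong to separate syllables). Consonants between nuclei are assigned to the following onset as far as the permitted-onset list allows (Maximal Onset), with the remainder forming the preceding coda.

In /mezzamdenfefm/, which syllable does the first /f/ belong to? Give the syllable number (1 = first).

The vowels are e, a, e, e — 4 nuclei, so 4 syllables.
/e…a/ gap (V1→V2): /zz/; trying suffixes from longest down, /z/ is the first permitted one, so coda /z/ | onset /z/.
/a…e/ gap (V2→V3): /md/ splits as /m/ + /d/ (/d/ is the longest suffix that is a licit onset).
/e…e/ gap (V3→V4): /nf/ splits as /n/ + /f/ (/f/ is the longest suffix that is a licit onset).
Syllabification: mez.zam.den.fefm.
The first /f/ is in the onset of syllable 4 (/fefm/).

4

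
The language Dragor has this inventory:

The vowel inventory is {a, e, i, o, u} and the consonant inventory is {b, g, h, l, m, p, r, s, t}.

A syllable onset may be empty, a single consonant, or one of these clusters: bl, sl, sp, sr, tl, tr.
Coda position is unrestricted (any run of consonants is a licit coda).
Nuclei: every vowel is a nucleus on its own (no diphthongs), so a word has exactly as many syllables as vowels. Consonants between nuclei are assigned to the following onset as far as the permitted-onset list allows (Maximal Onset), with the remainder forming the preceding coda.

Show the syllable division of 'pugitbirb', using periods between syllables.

Vowels present: u, i, i; each is a nucleus, giving 3 syllables.
V1 /u/ – V2 /i/: /g/ → onset of the next syllable (single consonants are always licit onsets).
V2 /i/ – V3 /i/: cluster /tb/ — the longest permitted-onset suffix is /b/; onset = /b/, preceding coda = /t/.

pu.git.birb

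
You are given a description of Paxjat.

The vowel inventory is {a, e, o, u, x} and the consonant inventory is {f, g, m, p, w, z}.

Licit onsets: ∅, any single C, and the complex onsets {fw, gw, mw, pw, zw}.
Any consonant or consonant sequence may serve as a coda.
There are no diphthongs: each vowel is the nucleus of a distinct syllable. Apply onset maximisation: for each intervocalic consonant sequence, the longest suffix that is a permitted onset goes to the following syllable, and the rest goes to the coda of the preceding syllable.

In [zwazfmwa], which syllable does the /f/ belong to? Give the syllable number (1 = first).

1

Nuclei (vowels): a, a → 2 syllables.
V1 /a/ – V2 /a/: /zfmw/ — longest licit onset from the right is /mw/, leaving /zf/ as coda.
Syllabification: zwazf.mwa.
The /f/ is in the coda of syllable 1 (/zwazf/).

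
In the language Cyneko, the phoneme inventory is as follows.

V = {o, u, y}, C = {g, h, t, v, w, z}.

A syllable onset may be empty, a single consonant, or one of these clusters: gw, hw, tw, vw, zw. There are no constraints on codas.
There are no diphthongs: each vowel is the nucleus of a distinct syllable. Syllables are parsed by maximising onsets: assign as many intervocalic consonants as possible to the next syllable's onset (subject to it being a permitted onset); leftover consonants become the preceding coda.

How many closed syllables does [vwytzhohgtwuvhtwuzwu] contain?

3

Nuclei (vowels): y, o, u, u, u → 5 syllables.
Between /y/ (V1) and /o/ (V2): /tzh/; trying suffixes from longest down, /h/ is the first permitted one, so coda /tz/ | onset /h/.
Between /o/ (V2) and /u/ (V3): /hgtw/; trying suffixes from longest down, /tw/ is the first permitted one, so coda /hg/ | onset /tw/.
Between /u/ (V3) and /u/ (V4): /vhtw/ — longest licit onset from the right is /tw/, leaving /vh/ as coda.
Between /u/ (V4) and /u/ (V5): /zw/ — entire cluster is a permitted onset → onset /zw/, coda ∅.
Syllabification: vwytz.hohg.twuvh.twu.zwu.
Classifying each syllable: /vwytz/ (closed), /hohg/ (closed), /twuvh/ (closed), /twu/ (open), /zwu/ (open).
Closed syllables: 3.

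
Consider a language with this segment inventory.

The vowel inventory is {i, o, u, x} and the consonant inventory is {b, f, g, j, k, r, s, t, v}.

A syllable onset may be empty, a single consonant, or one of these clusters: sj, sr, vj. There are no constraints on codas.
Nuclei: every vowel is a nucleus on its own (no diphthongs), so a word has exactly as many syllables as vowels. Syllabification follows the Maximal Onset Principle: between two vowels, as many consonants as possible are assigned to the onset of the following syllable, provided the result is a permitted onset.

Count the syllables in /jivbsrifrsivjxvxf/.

5

The vowels are i, i, i, x, x — 5 nuclei, so 5 syllables.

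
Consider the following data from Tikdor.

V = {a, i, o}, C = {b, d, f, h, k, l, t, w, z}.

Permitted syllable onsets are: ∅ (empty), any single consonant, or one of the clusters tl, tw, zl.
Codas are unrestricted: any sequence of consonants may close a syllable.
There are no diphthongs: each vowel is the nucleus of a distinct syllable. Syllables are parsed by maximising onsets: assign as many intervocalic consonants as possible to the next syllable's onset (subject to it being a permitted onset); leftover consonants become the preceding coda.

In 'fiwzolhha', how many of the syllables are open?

Nuclei (vowels): i, o, a → 3 syllables.
/i…o/ gap (V1→V2): cluster /wz/ — the longest permitted-onset suffix is /z/; onset = /z/, preceding coda = /w/.
/o…a/ gap (V2→V3): /lhh/ splits as /lh/ + /h/ (/h/ is the longest suffix that is a licit onset).
Result: fiw.zolh.ha.
Classifying each syllable: /fiw/ (closed), /zolh/ (closed), /ha/ (open).
Open syllables: 1.

1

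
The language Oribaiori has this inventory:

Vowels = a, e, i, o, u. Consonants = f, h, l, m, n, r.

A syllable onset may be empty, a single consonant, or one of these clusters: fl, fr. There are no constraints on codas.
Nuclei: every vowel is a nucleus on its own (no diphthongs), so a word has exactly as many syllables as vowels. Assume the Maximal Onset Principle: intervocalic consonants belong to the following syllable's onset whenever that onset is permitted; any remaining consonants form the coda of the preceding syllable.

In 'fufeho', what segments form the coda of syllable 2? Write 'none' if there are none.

none

Vowels present: u, e, o; each is a nucleus, giving 3 syllables.
/u…e/ gap (V1→V2): /f/ → onset of the next syllable (single consonants are always licit onsets).
/e…o/ gap (V2→V3): just /h/ — single C goes to the following onset.
Result: fu.fe.ho.
Syllable 2 is /fe/: onset /f/, nucleus /e/, coda ∅.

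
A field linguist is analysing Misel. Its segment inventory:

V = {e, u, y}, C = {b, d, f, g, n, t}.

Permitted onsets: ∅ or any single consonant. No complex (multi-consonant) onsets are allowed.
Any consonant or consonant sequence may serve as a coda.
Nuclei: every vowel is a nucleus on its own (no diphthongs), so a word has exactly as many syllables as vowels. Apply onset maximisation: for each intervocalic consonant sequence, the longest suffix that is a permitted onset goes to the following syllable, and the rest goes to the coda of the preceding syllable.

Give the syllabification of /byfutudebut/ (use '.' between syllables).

by.fu.tu.de.but

The vowels are y, u, u, e, u — 5 nuclei, so 5 syllables.
σ1/σ2 boundary: /f/ is a single consonant, so it becomes the next onset.
σ2/σ3 boundary: /t/ is a single consonant, so it becomes the next onset.
σ3/σ4 boundary: /d/ is a single consonant, so it becomes the next onset.
σ4/σ5 boundary: /b/ is a single consonant, so it becomes the next onset.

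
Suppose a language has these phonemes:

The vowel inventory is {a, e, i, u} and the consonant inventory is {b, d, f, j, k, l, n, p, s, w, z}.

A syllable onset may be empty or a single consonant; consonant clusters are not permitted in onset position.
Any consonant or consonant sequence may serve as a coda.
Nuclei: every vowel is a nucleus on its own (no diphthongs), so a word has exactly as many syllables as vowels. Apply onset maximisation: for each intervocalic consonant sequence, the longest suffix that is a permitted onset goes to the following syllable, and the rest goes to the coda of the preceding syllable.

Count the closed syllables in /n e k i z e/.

0

The vowels are e, i, e — 3 nuclei, so 3 syllables.
σ1/σ2 boundary: /k/ → onset of the next syllable (single consonants are always licit onsets).
σ2/σ3 boundary: /z/ → onset of the next syllable (single consonants are always licit onsets).
So the parse is ne.ki.ze.
Classifying each syllable: /ne/ (open), /ki/ (open), /ze/ (open).
Closed syllables: 0.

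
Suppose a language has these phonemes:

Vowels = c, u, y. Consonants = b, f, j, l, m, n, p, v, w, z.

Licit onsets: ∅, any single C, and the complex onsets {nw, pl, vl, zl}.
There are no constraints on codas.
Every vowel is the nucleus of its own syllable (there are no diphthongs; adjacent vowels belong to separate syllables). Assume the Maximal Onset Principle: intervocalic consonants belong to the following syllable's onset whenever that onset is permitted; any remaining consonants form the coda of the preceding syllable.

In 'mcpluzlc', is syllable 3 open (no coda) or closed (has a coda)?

open

The vowels are c, u, c — 3 nuclei, so 3 syllables.
σ1/σ2 boundary: /pl/ — entire cluster is a permitted onset → onset /pl/, coda ∅.
σ2/σ3 boundary: cluster /zl/ — /zl/ is itself a permitted onset, so the whole cluster goes right; preceding coda = ∅.
Result: mc.plu.zlc.
Syllable 3 is /zlc/; it ends in its nucleus with no coda, so it is open.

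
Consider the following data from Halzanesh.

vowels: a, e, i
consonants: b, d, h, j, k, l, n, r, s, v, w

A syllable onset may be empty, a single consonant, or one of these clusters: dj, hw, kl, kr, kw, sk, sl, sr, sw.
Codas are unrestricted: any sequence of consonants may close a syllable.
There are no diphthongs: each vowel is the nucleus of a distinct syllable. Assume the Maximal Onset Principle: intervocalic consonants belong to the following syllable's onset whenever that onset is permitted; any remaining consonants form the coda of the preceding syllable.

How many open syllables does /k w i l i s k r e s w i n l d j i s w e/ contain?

4

Vowels present: i, i, e, i, i, e; each is a nucleus, giving 6 syllables.
σ1/σ2 boundary: /l/ is a single consonant, so it becomes the next onset.
σ2/σ3 boundary: cluster /skr/ — the longest permitted-onset suffix is /kr/; onset = /kr/, preceding coda = /s/.
σ3/σ4 boundary: /sw/ is a licit onset in full, so it all attaches to the next syllable.
σ4/σ5 boundary: /nldj/ — longest licit onset from the right is /dj/, leaving /nl/ as coda.
σ5/σ6 boundary: /sw/ — entire cluster is a permitted onset → onset /sw/, coda ∅.
Syllabification: kwi.lis.kre.swinl.dji.swe.
Classifying each syllable: /kwi/ (open), /lis/ (closed), /kre/ (open), /swinl/ (closed), /dji/ (open), /swe/ (open).
Open syllables: 4.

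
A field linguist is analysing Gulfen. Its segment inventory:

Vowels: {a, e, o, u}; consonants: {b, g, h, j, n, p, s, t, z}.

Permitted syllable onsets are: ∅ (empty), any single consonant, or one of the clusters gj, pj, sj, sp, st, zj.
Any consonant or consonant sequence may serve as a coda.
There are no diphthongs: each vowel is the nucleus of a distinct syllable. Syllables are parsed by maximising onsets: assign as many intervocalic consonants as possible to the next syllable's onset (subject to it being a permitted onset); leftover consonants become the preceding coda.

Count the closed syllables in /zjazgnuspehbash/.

3

Nuclei (vowels): a, u, e, a → 4 syllables.
Between /a/ (V1) and /u/ (V2): /zgn/; trying suffixes from longest down, /n/ is the first permitted one, so coda /zg/ | onset /n/.
Between /u/ (V2) and /e/ (V3): /sp/ is a licit onset in full, so it all attaches to the next syllable.
Between /e/ (V3) and /a/ (V4): /hb/; trying suffixes from longest down, /b/ is the first permitted one, so coda /h/ | onset /b/.
Result: zjazg.nu.speh.bash.
Classifying each syllable: /zjazg/ (closed), /nu/ (open), /speh/ (closed), /bash/ (closed).
Closed syllables: 3.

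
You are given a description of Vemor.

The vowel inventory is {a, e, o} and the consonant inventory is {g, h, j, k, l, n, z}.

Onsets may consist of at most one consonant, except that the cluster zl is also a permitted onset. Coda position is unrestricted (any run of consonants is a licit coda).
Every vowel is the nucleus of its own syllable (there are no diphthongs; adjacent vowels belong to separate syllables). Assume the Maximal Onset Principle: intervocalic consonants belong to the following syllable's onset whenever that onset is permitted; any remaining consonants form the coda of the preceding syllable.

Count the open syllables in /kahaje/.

3

The vowels are a, a, e — 3 nuclei, so 3 syllables.
Between /a/ (V1) and /a/ (V2): /h/ is a single consonant, so it becomes the next onset.
Between /a/ (V2) and /e/ (V3): /j/ is a single consonant, so it becomes the next onset.
Putting it together: ka.ha.je.
Classifying each syllable: /ka/ (open), /ha/ (open), /je/ (open).
Open syllables: 3.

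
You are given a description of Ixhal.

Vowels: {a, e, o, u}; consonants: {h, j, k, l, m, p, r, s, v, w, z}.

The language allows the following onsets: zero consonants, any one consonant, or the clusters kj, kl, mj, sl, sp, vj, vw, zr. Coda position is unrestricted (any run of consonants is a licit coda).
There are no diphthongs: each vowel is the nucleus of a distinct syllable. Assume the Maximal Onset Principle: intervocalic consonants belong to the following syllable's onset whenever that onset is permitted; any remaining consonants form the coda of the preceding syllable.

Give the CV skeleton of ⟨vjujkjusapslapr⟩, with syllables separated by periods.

The vowels are u, u, a, a — 4 nuclei, so 4 syllables.
V1 /u/ – V2 /u/: cluster /jkj/ — the longest permitted-onset suffix is /kj/; onset = /kj/, preceding coda = /j/.
V2 /u/ – V3 /a/: /s/ is a single consonant, so it becomes the next onset.
V3 /a/ – V4 /a/: cluster /psl/ — the longest permitted-onset suffix is /sl/; onset = /sl/, preceding coda = /p/.
Syllabification: vjuj.kju.sap.slapr.
Mapping each syllable to C/V: /vjuj/ → CCVC, /kju/ → CCV, /sap/ → CVC, /slapr/ → CCVCC.

CCVC.CCV.CVC.CCVCC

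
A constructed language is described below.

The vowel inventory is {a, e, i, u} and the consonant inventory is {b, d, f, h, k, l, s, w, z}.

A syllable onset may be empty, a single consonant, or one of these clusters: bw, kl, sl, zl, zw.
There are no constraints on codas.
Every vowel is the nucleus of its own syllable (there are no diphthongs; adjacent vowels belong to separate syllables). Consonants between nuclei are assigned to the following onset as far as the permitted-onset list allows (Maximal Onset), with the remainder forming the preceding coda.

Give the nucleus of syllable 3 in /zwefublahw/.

Nuclei (vowels): e, u, a → 3 syllables.
The third nucleus (vowel 3 from the left) is /a/.

a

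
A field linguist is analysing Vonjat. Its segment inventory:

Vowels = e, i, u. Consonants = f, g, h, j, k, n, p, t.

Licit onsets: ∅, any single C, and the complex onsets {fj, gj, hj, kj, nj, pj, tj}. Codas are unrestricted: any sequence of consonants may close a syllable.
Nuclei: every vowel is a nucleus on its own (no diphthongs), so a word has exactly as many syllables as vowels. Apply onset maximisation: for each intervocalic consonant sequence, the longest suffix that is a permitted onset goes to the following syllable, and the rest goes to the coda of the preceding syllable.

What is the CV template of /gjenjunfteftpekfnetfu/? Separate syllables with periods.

CCV.CCVCC.CVCC.CVCC.CVC.CV

The vowels are e, u, e, e, e, u — 6 nuclei, so 6 syllables.
σ1/σ2 boundary: cluster /nj/ — /nj/ is itself a permitted onset, so the whole cluster goes right; preceding coda = ∅.
σ2/σ3 boundary: /nft/ — longest licit onset from the right is /t/, leaving /nf/ as coda.
σ3/σ4 boundary: /ftp/ — longest licit onset from the right is /p/, leaving /ft/ as coda.
σ4/σ5 boundary: cluster /kfn/ — the longest permitted-onset suffix is /n/; onset = /n/, preceding coda = /kf/.
σ5/σ6 boundary: /tf/ splits as /t/ + /f/ (/f/ is the longest suffix that is a licit onset).
Result: gje.njunf.teft.pekf.net.fu.
Mapping each syllable to C/V: /gje/ → CCV, /njunf/ → CCVCC, /teft/ → CVCC, /pekf/ → CVCC, /net/ → CVC, /fu/ → CV.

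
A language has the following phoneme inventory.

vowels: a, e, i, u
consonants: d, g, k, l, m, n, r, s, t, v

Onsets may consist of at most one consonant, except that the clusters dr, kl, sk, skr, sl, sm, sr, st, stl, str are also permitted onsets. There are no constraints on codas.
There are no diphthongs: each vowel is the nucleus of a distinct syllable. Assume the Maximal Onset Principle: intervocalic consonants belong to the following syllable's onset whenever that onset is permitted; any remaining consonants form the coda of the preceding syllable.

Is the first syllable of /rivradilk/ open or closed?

Vowels present: i, a, i; each is a nucleus, giving 3 syllables.
V1 /i/ – V2 /a/: /vr/ splits as /v/ + /r/ (/r/ is the longest suffix that is a licit onset).
V2 /a/ – V3 /i/: just /d/ — single C goes to the following onset.
Result: riv.ra.dilk.
Syllable 1 is /riv/ with coda /v/, so it is closed.

closed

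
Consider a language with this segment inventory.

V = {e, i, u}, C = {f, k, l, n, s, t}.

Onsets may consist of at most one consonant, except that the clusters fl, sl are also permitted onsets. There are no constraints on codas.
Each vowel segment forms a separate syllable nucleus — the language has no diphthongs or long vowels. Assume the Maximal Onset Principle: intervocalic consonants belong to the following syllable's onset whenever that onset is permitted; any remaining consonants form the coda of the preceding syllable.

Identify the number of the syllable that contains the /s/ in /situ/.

Nuclei (vowels): i, u → 2 syllables.
/i…u/ gap (V1→V2): /t/ → onset of the next syllable (single consonants are always licit onsets).
Putting it together: si.tu.
The /s/ is in the onset of syllable 1 (/si/).

1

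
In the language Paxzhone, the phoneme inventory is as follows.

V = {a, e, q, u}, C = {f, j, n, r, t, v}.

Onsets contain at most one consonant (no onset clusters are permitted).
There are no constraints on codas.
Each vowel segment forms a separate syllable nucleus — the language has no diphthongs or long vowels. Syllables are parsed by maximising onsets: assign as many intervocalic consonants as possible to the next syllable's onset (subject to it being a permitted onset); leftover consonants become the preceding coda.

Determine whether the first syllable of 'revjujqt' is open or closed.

closed

The vowels are e, u, q — 3 nuclei, so 3 syllables.
σ1/σ2 boundary: /vj/ splits as /v/ + /j/ (/j/ is the longest suffix that is a licit onset).
σ2/σ3 boundary: /j/ → onset of the next syllable (single consonants are always licit onsets).
Putting it together: rev.ju.jqt.
Syllable 1 is /rev/ with coda /v/, so it is closed.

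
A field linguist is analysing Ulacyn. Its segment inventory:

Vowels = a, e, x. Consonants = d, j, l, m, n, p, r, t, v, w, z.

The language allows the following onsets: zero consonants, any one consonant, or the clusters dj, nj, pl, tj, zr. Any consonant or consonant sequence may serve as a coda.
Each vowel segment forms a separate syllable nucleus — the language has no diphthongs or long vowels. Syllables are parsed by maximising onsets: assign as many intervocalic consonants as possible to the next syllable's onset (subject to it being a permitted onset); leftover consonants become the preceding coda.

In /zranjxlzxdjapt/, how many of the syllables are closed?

Vowels present: a, x, x, a; each is a nucleus, giving 4 syllables.
V1 /a/ – V2 /x/: /nj/ is a licit onset in full, so it all attaches to the next syllable.
V2 /x/ – V3 /x/: cluster /lz/ — the longest permitted-onset suffix is /z/; onset = /z/, preceding coda = /l/.
V3 /x/ – V4 /a/: /dj/ — entire cluster is a permitted onset → onset /dj/, coda ∅.
Putting it together: zra.njxl.zx.djapt.
Classifying each syllable: /zra/ (open), /njxl/ (closed), /zx/ (open), /djapt/ (closed).
Closed syllables: 2.

2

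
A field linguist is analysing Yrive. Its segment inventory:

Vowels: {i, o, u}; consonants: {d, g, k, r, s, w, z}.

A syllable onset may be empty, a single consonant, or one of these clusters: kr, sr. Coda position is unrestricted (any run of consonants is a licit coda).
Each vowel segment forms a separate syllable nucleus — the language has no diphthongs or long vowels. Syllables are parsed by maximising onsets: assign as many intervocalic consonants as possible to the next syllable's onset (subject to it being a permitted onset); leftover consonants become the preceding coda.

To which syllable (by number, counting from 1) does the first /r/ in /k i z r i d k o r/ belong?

2

The vowels are i, i, o — 3 nuclei, so 3 syllables.
Between /i/ (V1) and /i/ (V2): cluster /zr/ — the longest permitted-onset suffix is /r/; onset = /r/, preceding coda = /z/.
Between /i/ (V2) and /o/ (V3): /dk/ — longest licit onset from the right is /k/, leaving /d/ as coda.
So the parse is kiz.rid.kor.
The first /r/ is in the onset of syllable 2 (/rid/).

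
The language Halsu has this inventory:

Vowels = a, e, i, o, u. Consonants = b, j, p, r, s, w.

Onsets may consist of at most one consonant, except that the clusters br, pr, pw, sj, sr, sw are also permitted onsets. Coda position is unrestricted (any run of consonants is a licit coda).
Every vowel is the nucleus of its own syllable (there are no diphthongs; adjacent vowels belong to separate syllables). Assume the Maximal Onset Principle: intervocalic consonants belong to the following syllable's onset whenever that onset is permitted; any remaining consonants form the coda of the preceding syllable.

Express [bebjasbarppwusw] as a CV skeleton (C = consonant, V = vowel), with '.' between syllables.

CVC.CVC.CVCC.CCVCC

Vowels present: e, a, a, u; each is a nucleus, giving 4 syllables.
/e…a/ gap (V1→V2): cluster /bj/ — the longest permitted-onset suffix is /j/; onset = /j/, preceding coda = /b/.
/a…a/ gap (V2→V3): /sb/ splits as /s/ + /b/ (/b/ is the longest suffix that is a licit onset).
/a…u/ gap (V3→V4): /rppw/ splits as /rp/ + /pw/ (/pw/ is the longest suffix that is a licit onset).
Putting it together: beb.jas.barp.pwusw.
Mapping each syllable to C/V: /beb/ → CVC, /jas/ → CVC, /barp/ → CVCC, /pwusw/ → CCVCC.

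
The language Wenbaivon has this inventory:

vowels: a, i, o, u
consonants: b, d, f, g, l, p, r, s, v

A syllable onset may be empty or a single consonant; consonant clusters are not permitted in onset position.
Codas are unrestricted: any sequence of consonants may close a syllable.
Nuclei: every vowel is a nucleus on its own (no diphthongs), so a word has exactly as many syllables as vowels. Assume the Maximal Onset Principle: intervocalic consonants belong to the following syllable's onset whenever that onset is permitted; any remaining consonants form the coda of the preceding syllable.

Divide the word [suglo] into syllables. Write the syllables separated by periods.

Vowels present: u, o; each is a nucleus, giving 2 syllables.
σ1/σ2 boundary: cluster /gl/ — the longest permitted-onset suffix is /l/; onset = /l/, preceding coda = /g/.

sug.lo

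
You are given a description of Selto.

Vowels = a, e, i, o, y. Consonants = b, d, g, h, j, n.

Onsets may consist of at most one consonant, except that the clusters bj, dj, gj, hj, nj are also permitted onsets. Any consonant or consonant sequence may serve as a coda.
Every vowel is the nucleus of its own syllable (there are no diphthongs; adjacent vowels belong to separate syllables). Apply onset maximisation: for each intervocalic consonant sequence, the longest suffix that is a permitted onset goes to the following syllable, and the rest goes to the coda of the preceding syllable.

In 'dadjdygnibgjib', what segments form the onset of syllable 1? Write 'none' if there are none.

d

Vowels present: a, y, i, i; each is a nucleus, giving 4 syllables.
V1 /a/ – V2 /y/: /djd/ splits as /dj/ + /d/ (/d/ is the longest suffix that is a licit onset).
V2 /y/ – V3 /i/: /gn/ — longest licit onset from the right is /n/, leaving /g/ as coda.
V3 /i/ – V4 /i/: cluster /bgj/ — the longest permitted-onset suffix is /gj/; onset = /gj/, preceding coda = /b/.
Putting it together: dadj.dyg.nib.gjib.
Syllable 1 is /dadj/: onset /d/, nucleus /a/, coda /dj/.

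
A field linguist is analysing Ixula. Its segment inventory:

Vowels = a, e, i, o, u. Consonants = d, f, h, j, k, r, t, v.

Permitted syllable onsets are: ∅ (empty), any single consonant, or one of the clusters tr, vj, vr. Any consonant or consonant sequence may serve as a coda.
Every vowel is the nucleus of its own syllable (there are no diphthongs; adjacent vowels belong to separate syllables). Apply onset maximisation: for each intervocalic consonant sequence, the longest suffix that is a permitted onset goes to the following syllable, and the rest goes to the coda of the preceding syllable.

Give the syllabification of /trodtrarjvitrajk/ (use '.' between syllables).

trod.trarj.vi.trajk

Vowels present: o, a, i, a; each is a nucleus, giving 4 syllables.
Between /o/ (V1) and /a/ (V2): cluster /dtr/ — the longest permitted-onset suffix is /tr/; onset = /tr/, preceding coda = /d/.
Between /a/ (V2) and /i/ (V3): /rjv/ — longest licit onset from the right is /v/, leaving /rj/ as coda.
Between /i/ (V3) and /a/ (V4): /tr/ — entire cluster is a permitted onset → onset /tr/, coda ∅.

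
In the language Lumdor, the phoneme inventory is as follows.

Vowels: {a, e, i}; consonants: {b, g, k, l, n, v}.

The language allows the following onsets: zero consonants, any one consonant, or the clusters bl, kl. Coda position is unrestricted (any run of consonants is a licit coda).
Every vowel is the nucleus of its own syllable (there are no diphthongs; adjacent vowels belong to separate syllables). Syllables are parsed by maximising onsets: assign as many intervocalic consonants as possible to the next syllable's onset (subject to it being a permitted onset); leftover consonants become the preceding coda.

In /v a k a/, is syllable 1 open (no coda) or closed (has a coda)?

open

The vowels are a, a — 2 nuclei, so 2 syllables.
V1 /a/ – V2 /a/: /k/ is a single consonant, so it becomes the next onset.
So the parse is va.ka.
Syllable 1 is /va/; it ends in its nucleus with no coda, so it is open.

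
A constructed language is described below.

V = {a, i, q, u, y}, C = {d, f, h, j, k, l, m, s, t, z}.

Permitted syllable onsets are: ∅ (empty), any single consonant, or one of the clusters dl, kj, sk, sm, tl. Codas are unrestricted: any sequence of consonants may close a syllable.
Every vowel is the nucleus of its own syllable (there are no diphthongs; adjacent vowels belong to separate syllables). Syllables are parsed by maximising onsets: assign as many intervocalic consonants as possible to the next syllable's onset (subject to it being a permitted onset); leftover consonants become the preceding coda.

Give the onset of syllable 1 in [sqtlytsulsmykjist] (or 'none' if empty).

s

The vowels are q, y, u, y, i — 5 nuclei, so 5 syllables.
Between /q/ (V1) and /y/ (V2): /tl/ — entire cluster is a permitted onset → onset /tl/, coda ∅.
Between /y/ (V2) and /u/ (V3): /ts/ splits as /t/ + /s/ (/s/ is the longest suffix that is a licit onset).
Between /u/ (V3) and /y/ (V4): /lsm/ splits as /l/ + /sm/ (/sm/ is the longest suffix that is a licit onset).
Between /y/ (V4) and /i/ (V5): cluster /kj/ — /kj/ is itself a permitted onset, so the whole cluster goes right; preceding coda = ∅.
Result: sq.tlyt.sul.smy.kjist.
Syllable 1 is /sq/: onset /s/, nucleus /q/, coda ∅.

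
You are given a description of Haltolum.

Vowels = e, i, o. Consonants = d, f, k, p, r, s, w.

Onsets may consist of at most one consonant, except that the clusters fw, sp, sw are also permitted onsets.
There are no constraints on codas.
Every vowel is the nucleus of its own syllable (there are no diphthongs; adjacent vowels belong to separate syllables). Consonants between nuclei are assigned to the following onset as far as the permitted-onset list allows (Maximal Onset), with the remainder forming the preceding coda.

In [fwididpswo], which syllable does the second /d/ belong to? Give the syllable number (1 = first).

2

The vowels are i, i, o — 3 nuclei, so 3 syllables.
Between /i/ (V1) and /i/ (V2): /d/ → onset of the next syllable (single consonants are always licit onsets).
Between /i/ (V2) and /o/ (V3): /dpsw/ — longest licit onset from the right is /sw/, leaving /dp/ as coda.
So the parse is fwi.didp.swo.
The second /d/ is in the coda of syllable 2 (/didp/).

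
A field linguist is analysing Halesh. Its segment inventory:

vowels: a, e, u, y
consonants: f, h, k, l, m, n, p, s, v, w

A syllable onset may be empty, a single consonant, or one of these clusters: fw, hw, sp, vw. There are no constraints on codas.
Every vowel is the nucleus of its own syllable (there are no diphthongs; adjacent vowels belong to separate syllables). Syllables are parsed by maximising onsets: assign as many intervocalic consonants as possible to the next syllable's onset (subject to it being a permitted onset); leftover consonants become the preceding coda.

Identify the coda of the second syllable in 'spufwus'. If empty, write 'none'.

Vowels present: u, u; each is a nucleus, giving 2 syllables.
/u…u/ gap (V1→V2): /fw/ — entire cluster is a permitted onset → onset /fw/, coda ∅.
Putting it together: spu.fwus.
Syllable 2 is /fwus/: onset /fw/, nucleus /u/, coda /s/.

s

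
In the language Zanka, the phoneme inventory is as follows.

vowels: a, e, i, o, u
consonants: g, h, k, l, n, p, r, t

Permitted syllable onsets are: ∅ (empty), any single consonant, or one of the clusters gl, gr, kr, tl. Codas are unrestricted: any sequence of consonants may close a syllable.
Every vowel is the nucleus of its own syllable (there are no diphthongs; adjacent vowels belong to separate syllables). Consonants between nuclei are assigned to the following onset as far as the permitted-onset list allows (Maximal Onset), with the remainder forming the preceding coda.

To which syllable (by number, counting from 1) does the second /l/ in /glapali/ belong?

The vowels are a, a, i — 3 nuclei, so 3 syllables.
σ1/σ2 boundary: just /p/ — single C goes to the following onset.
σ2/σ3 boundary: just /l/ — single C goes to the following onset.
So the parse is gla.pa.li.
The second /l/ is in the onset of syllable 3 (/li/).

3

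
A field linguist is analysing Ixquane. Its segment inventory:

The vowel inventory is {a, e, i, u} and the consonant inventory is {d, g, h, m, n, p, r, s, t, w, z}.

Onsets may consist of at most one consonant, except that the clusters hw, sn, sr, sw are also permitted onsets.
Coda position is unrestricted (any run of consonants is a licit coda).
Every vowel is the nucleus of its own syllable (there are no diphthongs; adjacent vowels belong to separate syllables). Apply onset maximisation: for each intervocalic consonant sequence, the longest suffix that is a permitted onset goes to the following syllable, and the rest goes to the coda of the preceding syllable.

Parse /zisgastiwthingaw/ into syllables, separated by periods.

The vowels are i, a, i, i, a — 5 nuclei, so 5 syllables.
V1 /i/ – V2 /a/: /sg/ — longest licit onset from the right is /g/, leaving /s/ as coda.
V2 /a/ – V3 /i/: cluster /st/ — the longest permitted-onset suffix is /t/; onset = /t/, preceding coda = /s/.
V3 /i/ – V4 /i/: cluster /wth/ — the longest permitted-onset suffix is /h/; onset = /h/, preceding coda = /wt/.
V4 /i/ – V5 /a/: /ng/ — longest licit onset from the right is /g/, leaving /n/ as coda.

zis.gas.tiwt.hin.gaw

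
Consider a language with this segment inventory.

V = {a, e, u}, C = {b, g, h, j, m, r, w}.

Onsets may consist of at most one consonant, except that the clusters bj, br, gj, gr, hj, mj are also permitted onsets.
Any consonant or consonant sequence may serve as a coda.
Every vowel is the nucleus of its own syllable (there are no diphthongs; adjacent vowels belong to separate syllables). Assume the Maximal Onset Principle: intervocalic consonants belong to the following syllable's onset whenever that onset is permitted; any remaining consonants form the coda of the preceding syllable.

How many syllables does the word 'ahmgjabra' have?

3

The vowels are a, a, a — 3 nuclei, so 3 syllables.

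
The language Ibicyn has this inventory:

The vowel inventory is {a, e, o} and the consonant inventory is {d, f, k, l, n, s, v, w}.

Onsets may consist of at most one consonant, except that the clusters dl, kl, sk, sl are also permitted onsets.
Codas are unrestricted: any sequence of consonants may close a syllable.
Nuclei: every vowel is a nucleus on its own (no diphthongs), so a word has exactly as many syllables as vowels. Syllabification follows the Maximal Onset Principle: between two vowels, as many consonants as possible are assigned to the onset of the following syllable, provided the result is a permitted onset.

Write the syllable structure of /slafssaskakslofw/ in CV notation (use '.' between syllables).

CCVCC.CV.CCVC.CCVCC

The vowels are a, a, a, o — 4 nuclei, so 4 syllables.
/a…a/ gap (V1→V2): cluster /fss/ — the longest permitted-onset suffix is /s/; onset = /s/, preceding coda = /fs/.
/a…a/ gap (V2→V3): /sk/ — entire cluster is a permitted onset → onset /sk/, coda ∅.
/a…o/ gap (V3→V4): /ksl/; trying suffixes from longest down, /sl/ is the first permitted one, so coda /k/ | onset /sl/.
Putting it together: slafs.sa.skak.slofw.
Mapping each syllable to C/V: /slafs/ → CCVCC, /sa/ → CV, /skak/ → CCVC, /slofw/ → CCVCC.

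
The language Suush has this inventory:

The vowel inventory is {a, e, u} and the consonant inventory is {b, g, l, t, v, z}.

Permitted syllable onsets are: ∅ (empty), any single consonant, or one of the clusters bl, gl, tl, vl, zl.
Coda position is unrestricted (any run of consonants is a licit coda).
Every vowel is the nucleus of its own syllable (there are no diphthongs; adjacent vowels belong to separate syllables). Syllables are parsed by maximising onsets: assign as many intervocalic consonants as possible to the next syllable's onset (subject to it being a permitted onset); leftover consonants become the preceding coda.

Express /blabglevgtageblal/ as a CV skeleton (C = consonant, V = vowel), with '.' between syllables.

Vowels present: a, e, a, e, a; each is a nucleus, giving 5 syllables.
/a…e/ gap (V1→V2): /bgl/; trying suffixes from longest down, /gl/ is the first permitted one, so coda /b/ | onset /gl/.
/e…a/ gap (V2→V3): /vgt/; trying suffixes from longest down, /t/ is the first permitted one, so coda /vg/ | onset /t/.
/a…e/ gap (V3→V4): just /g/ — single C goes to the following onset.
/e…a/ gap (V4→V5): /bl/ — entire cluster is a permitted onset → onset /bl/, coda ∅.
So the parse is blab.glevg.ta.ge.blal.
Mapping each syllable to C/V: /blab/ → CCVC, /glevg/ → CCVCC, /ta/ → CV, /ge/ → CV, /blal/ → CCVC.

CCVC.CCVCC.CV.CV.CCVC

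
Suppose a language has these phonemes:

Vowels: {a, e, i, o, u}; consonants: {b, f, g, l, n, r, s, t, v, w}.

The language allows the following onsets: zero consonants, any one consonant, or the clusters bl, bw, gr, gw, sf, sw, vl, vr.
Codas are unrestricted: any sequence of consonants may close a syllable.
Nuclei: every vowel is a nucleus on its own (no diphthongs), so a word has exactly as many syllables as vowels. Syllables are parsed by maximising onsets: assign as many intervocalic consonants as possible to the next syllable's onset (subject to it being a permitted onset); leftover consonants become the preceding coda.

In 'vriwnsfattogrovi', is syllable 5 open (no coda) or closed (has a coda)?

open

Nuclei (vowels): i, a, o, o, i → 5 syllables.
V1 /i/ – V2 /a/: cluster /wnsf/ — the longest permitted-onset suffix is /sf/; onset = /sf/, preceding coda = /wn/.
V2 /a/ – V3 /o/: /tt/ splits as /t/ + /t/ (/t/ is the longest suffix that is a licit onset).
V3 /o/ – V4 /o/: /gr/ — entire cluster is a permitted onset → onset /gr/, coda ∅.
V4 /o/ – V5 /i/: /v/ → onset of the next syllable (single consonants are always licit onsets).
Result: vriwn.sfat.to.gro.vi.
Syllable 5 is /vi/; it ends in its nucleus with no coda, so it is open.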